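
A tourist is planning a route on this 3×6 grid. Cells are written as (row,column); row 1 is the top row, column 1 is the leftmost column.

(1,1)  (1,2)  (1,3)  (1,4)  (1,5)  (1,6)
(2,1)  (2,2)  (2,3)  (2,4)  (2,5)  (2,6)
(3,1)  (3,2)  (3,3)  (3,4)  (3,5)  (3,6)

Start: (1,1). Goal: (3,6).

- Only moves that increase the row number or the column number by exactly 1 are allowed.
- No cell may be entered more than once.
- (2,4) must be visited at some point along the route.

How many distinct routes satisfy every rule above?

12

A right/down-only route from (1,1) to (3,6) makes exactly 2 down-moves and 5 right-moves in some order.
With no other constraints that would be C(7,2) = 21 routes.
Split at (2,4) and multiply the segment counts: (1,1)→(2,4): 4; (2,4)→(3,6): 3; product = 12.
That gives 12 routes.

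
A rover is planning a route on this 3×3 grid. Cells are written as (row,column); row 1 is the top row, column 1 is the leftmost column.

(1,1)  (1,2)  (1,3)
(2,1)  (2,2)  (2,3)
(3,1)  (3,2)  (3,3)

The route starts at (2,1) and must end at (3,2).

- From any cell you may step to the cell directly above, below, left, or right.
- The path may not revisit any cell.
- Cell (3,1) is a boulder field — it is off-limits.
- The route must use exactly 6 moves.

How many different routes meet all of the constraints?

4

Need simple routes of exactly 6 moves from (2,1) to (3,2) (Manhattan distance 2, so 2 moves are spent on a detour and 2 undoing it).
Enumerating: (2,1) (1,1) (1,2) (2,2) (2,3) (3,3) (3,2) | (2,1) (1,1) (1,2) (1,3) (2,3) (3,3) (3,2) | (2,1) (1,1) (1,2) (1,3) (2,3) (2,2) (3,2) | (2,1) (2,2) (1,2) (1,3) (2,3) (3,3) (3,2).
That gives 4 routes.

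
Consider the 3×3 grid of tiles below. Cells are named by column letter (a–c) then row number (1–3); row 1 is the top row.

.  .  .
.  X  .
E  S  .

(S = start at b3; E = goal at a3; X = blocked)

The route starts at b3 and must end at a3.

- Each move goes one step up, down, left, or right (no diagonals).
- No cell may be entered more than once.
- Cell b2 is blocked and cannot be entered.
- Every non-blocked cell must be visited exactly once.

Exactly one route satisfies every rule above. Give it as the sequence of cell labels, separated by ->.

Need to visit all 8 open cells exactly once, starting at b3 and ending at a3.
Cell c3 has only two open neighbours (c2 and b3), so the path must pass straight through it: one of those is the cell it's entered from and the other is where it exits.
Route from b3: right to c3, 2× up (reaching c1), 2× left (reaching a1), 2× down (reaching a3) — 7 moves in all.
Check: all 8 open cells covered.

b3 -> c3 -> c2 -> c1 -> b1 -> a1 -> a2 -> a3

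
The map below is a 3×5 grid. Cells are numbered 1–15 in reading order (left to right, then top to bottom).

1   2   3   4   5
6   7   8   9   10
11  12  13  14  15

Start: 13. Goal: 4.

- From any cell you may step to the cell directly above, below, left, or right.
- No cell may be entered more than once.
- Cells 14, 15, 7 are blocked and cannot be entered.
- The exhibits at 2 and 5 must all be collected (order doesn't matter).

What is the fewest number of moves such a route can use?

11

Any route passes through 2 and 5 in some order between 13 and 4. Summing Manhattan distances along each leg and taking the cheapest ordering (13 → 2 → 5 → 4) gives a lower bound of 3 + 3 + 1 = 7 moves.
The shortest route satisfying every rule uses 11 moves: 13 → 12 → 11 → 6 → 1 → 2 → 3 → 8 → 9 → 10 → 5 → 4.
The no-revisit rule (legs can't share cells) pushes the minimum above the 7-move bound; an exhaustive check rules out every length from 7 to 10 (on a 4-connected grid the length of any start-to-goal walk has the same parity as the Manhattan bound, so only lengths 7, 9, 11, … need checking), leaving 11 as the minimum.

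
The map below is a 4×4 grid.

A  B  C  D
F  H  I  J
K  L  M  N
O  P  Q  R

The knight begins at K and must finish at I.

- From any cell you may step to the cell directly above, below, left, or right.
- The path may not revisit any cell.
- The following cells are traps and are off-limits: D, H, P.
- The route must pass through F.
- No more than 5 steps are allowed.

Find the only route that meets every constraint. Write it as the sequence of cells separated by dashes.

K - F - A - B - C - I

Any route must reach F and still end at I within 5 moves, so the order of the required stops is forced.
Route from K: up 2 to A, right 2 to C, down 1 to I — 5 moves in all.
Check: all required cells visited; 5 ≤ 5 moves.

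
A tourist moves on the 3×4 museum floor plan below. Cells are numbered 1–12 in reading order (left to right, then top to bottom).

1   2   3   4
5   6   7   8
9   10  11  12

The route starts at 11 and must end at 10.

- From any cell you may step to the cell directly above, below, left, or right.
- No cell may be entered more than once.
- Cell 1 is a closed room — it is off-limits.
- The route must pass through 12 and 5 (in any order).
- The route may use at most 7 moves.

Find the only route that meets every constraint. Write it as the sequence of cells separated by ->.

11 -> 12 -> 8 -> 7 -> 6 -> 5 -> 9 -> 10

The budget equals the shortest possible length, so every move has to be on a shortest route through the required cells.
Route from 11: right 1 to 12, up 1 to 8, left 3 to 5, down 1 to 9, right 1 to 10 — 7 moves in all.
Check: all required cells visited; 7 ≤ 7 moves.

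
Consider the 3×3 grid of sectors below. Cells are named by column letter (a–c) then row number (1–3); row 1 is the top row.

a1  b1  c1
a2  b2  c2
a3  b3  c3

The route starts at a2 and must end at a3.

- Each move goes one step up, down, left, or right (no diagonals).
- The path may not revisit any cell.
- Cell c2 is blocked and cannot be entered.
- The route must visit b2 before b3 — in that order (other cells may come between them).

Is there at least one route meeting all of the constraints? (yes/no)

yes

One route that works: a2 → b2 → b3 → a3.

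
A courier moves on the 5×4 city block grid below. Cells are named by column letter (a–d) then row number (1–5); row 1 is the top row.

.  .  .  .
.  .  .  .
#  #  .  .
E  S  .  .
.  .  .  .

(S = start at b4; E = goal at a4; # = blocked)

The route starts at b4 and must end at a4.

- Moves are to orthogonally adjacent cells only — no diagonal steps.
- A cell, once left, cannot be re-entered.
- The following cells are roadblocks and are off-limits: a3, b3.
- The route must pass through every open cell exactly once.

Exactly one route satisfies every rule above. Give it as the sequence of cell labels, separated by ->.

Need to visit all 18 open cells exactly once, starting at b4 and ending at a4.
Route from b4: right to c4, 2× up (reaching c2), 2× left (reaching a2), up to a1, 3× right (reaching d1), 4× down (reaching d5), 3× left (reaching a5), up to a4 — 17 moves in all.
Check: all 18 open cells covered.

b4 -> c4 -> c3 -> c2 -> b2 -> a2 -> a1 -> b1 -> c1 -> d1 -> d2 -> d3 -> d4 -> d5 -> c5 -> b5 -> a5 -> a4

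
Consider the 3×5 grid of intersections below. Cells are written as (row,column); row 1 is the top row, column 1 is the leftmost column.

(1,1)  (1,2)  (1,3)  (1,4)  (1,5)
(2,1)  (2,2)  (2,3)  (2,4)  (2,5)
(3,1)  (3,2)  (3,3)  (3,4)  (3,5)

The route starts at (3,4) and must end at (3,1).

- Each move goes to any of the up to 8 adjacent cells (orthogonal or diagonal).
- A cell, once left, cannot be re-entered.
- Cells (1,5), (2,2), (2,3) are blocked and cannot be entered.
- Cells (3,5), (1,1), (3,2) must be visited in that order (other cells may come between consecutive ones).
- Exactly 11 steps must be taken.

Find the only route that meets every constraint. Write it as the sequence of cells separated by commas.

The waypoints must appear in the order (3,5), (1,1), (3,2), with no cell reused.
Route from (3,4): left 1 to (3,3), up-right 1 to (2,4), down-right 1 to (3,5), up 1 to (2,5), up-left 1 to (1,4), left 3 to (1,1), down 1 to (2,1), down-right 1 to (3,2), left 1 to (3,1) — 11 moves in all.
Check: order respected ((3,5) at step 3, (1,1) at step 8, (3,2) at step 10); 11 moves as required.

(3,4), (3,3), (2,4), (3,5), (2,5), (1,4), (1,3), (1,2), (1,1), (2,1), (3,2), (3,1)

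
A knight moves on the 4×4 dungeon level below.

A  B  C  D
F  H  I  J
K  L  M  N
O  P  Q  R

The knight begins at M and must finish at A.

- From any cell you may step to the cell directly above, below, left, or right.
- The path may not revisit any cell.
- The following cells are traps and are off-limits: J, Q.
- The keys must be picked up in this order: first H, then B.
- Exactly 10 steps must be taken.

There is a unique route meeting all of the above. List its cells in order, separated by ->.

The waypoints must appear in the order H, B, with no cell reused.
Route from M: left to L, down to P, left to O, 2× up (reaching F), 2× right (reaching I), up to C, 2× left (reaching A) — 10 moves in all.
Check: order respected (H at step 6, B at step 9); 10 moves as required.

M -> L -> P -> O -> K -> F -> H -> I -> C -> B -> A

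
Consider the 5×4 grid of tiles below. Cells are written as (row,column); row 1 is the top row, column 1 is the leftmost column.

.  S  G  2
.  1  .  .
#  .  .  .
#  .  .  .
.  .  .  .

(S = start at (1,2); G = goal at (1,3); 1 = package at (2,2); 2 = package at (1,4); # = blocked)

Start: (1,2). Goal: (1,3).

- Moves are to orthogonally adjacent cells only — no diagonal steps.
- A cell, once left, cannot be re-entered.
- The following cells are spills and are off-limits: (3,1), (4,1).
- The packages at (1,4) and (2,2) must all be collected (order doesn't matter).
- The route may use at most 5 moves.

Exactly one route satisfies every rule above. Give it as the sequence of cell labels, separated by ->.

Any route must reach (1,4) and (2,2) and still end at (1,3) within 5 moves, so the order of the required stops is forced.
Route from (1,2): down 1 to (2,2), right 2 to (2,4), up 1 to (1,4), left 1 to (1,3) — 5 moves in all.
Check: all required cells visited; 5 ≤ 5 moves.

(1,2) -> (2,2) -> (2,3) -> (2,4) -> (1,4) -> (1,3)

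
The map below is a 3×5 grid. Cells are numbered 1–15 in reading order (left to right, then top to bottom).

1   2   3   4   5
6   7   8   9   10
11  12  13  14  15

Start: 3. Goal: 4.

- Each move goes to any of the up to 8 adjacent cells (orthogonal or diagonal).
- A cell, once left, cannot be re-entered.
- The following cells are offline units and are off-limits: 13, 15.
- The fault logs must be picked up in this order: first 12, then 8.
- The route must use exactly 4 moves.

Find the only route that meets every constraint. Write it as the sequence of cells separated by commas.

The waypoints must appear in the order 12, 8, with no cell reused.
Route from 3: down-left to 7, down to 12, 2× up-right (reaching 4) — 4 moves in all.
Check: order respected (12 at step 2, 8 at step 3); 4 moves as required.

3, 7, 12, 8, 4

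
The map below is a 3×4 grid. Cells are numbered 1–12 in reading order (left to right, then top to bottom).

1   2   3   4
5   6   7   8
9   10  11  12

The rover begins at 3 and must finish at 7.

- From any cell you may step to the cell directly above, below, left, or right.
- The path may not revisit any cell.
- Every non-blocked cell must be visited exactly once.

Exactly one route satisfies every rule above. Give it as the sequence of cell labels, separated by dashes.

3 - 4 - 8 - 12 - 11 - 10 - 9 - 5 - 1 - 2 - 6 - 7

Need to visit all 12 open cells exactly once, starting at 3 and ending at 7.
Route from 3: right 1 to 4, down 2 to 12, left 3 to 9, up 2 to 1, right 1 to 2, down 1 to 6, right 1 to 7 — 11 moves in all.
Check: all 12 open cells covered.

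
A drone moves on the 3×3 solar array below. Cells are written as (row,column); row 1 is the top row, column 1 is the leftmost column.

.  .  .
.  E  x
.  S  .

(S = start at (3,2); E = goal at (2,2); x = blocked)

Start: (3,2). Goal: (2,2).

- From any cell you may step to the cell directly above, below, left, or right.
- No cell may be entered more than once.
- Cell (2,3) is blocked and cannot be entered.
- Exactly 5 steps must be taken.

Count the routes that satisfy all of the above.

1

Need simple routes of exactly 5 moves from (3,2) to (2,2) (Manhattan distance 1, so 2 moves are spent on a detour and 2 undoing it).
Enumerating: (3,2) (3,1) (2,1) (1,1) (1,2) (2,2).
That gives 1 route.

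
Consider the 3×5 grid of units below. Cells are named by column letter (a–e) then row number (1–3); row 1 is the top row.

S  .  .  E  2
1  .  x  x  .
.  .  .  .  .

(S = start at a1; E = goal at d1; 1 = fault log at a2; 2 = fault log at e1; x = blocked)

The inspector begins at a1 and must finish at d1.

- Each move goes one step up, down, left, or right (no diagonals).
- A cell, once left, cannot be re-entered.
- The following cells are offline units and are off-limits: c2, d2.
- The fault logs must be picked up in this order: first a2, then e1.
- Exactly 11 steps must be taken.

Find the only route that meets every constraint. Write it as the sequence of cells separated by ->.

The waypoints must appear in the order a2, e1, with no cell reused.
Route from a1: right to b1, down to b2, left to a2, down to a3, 4× right (reaching e3), 2× up (reaching e1), left to d1 — 11 moves in all.
Check: order respected (1 at step 3, 2 at step 10); 11 moves as required.

a1 -> b1 -> b2 -> a2 -> a3 -> b3 -> c3 -> d3 -> e3 -> e2 -> e1 -> d1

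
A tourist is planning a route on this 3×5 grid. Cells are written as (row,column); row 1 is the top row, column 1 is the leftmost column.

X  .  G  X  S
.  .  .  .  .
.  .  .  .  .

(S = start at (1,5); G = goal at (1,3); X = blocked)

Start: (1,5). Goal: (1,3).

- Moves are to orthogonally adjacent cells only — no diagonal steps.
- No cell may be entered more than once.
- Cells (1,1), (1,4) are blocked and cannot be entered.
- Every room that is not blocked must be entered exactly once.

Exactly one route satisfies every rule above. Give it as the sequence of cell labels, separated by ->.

(1,5) -> (2,5) -> (3,5) -> (3,4) -> (2,4) -> (2,3) -> (3,3) -> (3,2) -> (3,1) -> (2,1) -> (2,2) -> (1,2) -> (1,3)

Need to visit all 13 open cells exactly once, starting at (1,5) and ending at (1,3).
Cell (3,1) has only two open neighbours ((2,1) and (3,2)), so the path must pass straight through it: one of those is the cell it's entered from and the other is where it exits.
Route from (1,5): 2× down (reaching (3,5)), left to (3,4), up to (2,4), left to (2,3), down to (3,3), 2× left (reaching (3,1)), up to (2,1), right to (2,2), up to (1,2), right to (1,3) — 12 moves in all.
Check: all 13 open cells covered.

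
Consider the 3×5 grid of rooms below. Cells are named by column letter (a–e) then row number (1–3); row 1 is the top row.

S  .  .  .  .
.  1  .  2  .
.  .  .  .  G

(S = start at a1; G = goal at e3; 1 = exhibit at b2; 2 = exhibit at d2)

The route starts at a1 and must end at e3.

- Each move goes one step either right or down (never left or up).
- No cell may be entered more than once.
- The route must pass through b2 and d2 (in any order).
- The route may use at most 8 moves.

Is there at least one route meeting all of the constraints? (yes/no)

One route that works: a1 → a2 → b2 → c2 → d2 → d3 → e3.

yes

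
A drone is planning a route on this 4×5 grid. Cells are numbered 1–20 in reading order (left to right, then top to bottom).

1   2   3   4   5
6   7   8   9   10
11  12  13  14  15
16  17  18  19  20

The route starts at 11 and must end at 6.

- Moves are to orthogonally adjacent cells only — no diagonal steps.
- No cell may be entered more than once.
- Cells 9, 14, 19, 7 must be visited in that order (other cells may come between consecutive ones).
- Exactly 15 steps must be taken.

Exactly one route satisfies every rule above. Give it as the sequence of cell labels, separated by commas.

The waypoints must appear in the order 9, 14, 19, 7, with no cell reused.
Route from 11: right 2 to 13, up 1 to 8, right 1 to 9, down 2 to 19, right 1 to 20, up 3 to 5, left 3 to 2, down 1 to 7, left 1 to 6 — 15 moves in all.
Check: order respected (9 at step 4, 14 at step 5, 19 at step 6, 7 at step 14); 15 moves as required.

11, 12, 13, 8, 9, 14, 19, 20, 15, 10, 5, 4, 3, 2, 7, 6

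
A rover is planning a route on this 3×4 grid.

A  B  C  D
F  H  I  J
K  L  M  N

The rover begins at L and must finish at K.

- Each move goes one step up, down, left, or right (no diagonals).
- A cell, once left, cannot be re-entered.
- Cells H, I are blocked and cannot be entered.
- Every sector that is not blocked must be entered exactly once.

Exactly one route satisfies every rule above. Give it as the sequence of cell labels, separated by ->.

L -> M -> N -> J -> D -> C -> B -> A -> F -> K

Need to visit all 10 open cells exactly once, starting at L and ending at K.
Cell M has only two open neighbours (L and N), so the path must pass straight through it: one of those is the cell it's entered from and the other is where it exits.
Route from L: right 2 to N, up 2 to D, left 3 to A, down 2 to K — 9 moves in all.
Check: all 10 open cells covered.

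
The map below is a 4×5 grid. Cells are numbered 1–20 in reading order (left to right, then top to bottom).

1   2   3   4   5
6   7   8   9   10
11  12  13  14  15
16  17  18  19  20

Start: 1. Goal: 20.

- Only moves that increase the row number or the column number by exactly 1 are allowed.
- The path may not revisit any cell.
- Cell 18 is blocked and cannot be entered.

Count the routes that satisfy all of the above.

A right/down-only route from 1 to 20 makes exactly 3 down-moves and 4 right-moves in some order.
With no other constraints that would be C(7,3) = 35 routes.
Subtract routes through each blocked cell (inclusion–exclusion for overlaps): − through 18: 10 → 25.
That gives 25 routes.

25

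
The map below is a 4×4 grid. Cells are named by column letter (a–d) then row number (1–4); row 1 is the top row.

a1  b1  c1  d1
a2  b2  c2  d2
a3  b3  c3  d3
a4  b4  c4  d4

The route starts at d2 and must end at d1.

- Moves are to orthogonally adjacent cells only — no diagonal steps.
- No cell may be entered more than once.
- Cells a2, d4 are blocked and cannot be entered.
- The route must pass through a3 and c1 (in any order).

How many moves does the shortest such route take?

Any route passes through a3 and c1 in some order between d2 and d1. Summing Manhattan distances along each leg and taking the cheapest ordering (d2 → a3 → c1 → d1) gives a lower bound of 4 + 4 + 1 = 9 moves.
The shortest route satisfying every rule uses 11 moves: d2 → d3 → c3 → c4 → b4 → a4 → a3 → b3 → b2 → b1 → c1 → d1.
The no-revisit rule (legs can't share cells) pushes the minimum above the 9-move bound; an exhaustive check rules out every length from 9 to 10, leaving 11 as the minimum.

11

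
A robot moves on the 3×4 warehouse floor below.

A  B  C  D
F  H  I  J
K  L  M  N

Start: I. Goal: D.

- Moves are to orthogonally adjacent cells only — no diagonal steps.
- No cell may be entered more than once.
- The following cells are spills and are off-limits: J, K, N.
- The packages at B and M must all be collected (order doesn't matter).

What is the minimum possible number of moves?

Any route passes through B and M in some order between I and D. Summing Manhattan distances along each leg and taking the cheapest ordering (I → M → B → D) gives a lower bound of 1 + 3 + 2 = 6 moves.
A route of 6 moves achieves this: I → M → L → H → B → C → D.
Since 6 matches the lower bound, it is optimal.

6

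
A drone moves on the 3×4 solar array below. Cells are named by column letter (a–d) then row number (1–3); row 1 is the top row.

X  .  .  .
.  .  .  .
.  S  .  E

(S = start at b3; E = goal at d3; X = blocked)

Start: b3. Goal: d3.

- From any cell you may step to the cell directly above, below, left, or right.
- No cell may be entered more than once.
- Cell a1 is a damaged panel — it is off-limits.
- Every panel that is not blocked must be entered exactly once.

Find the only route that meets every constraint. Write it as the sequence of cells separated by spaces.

b3 a3 a2 b2 b1 c1 d1 d2 c2 c3 d3

Need to visit all 11 open cells exactly once, starting at b3 and ending at d3.
Cell b1 has only two open neighbours (b2 and c1), so the path must pass straight through it: one of those is the cell it's entered from and the other is where it exits.
Route from b3: left to a3, up to a2, right to b2, up to b1, 2× right (reaching d1), down to d2, left to c2, down to c3, right to d3 — 10 moves in all.
Check: all 11 open cells covered.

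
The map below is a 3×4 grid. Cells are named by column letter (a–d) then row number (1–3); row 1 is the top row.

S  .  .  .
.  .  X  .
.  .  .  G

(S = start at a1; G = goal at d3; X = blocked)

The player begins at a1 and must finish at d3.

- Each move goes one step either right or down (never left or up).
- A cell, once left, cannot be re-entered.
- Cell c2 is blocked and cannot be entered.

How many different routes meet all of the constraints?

4

A right/down-only route from a1 to d3 makes exactly 2 down-moves and 3 right-moves in some order.
With no other constraints that would be C(5,2) = 10 routes.
Subtract routes through each blocked cell (inclusion–exclusion for overlaps): − through c2: 6 → 4.
That gives 4 routes.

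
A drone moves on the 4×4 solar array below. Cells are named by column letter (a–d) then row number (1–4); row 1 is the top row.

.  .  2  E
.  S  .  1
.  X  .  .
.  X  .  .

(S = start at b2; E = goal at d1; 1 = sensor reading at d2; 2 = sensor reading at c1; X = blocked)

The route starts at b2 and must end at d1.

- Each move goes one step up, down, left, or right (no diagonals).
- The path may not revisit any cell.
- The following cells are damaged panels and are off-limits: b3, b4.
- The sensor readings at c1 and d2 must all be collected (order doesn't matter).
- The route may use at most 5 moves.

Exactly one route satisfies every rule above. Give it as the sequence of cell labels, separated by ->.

The budget equals the shortest possible length, so every move has to be on a shortest route through the required cells.
Route from b2: up to b1, right to c1, down to c2, right to d2, up to d1 — 5 moves in all.
Check: all required cells visited; 5 ≤ 5 moves.

b2 -> b1 -> c1 -> c2 -> d2 -> d1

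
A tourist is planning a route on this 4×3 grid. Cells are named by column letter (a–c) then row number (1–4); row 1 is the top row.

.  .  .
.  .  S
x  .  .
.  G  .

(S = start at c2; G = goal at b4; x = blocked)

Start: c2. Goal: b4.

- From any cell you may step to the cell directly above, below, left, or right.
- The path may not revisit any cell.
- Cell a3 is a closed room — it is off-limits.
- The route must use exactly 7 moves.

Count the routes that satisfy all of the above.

Need simple routes of exactly 7 moves from c2 to b4 (Manhattan distance 3, so 2 moves are spent on a detour and 2 undoing it).
Enumerating: c2 c1 b1 b2 b3 c3 c4 b4 | c2 c1 b1 a1 a2 b2 b3 b4.
That gives 2 routes.

2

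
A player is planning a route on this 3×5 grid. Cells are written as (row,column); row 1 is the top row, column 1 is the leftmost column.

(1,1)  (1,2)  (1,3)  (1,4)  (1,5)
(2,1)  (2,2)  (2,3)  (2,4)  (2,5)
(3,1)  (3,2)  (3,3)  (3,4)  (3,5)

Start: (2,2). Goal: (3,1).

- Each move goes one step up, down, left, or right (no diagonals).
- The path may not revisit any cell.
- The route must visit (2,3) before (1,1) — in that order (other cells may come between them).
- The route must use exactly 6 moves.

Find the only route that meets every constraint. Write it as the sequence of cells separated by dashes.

The waypoints must appear in the order (2,3), (1,1), with no cell reused.
Route from (2,2): right 1 to (2,3), up 1 to (1,3), left 2 to (1,1), down 2 to (3,1) — 6 moves in all.
Check: order respected ((2,3) at step 1, (1,1) at step 4); 6 moves as required.

(2,2) - (2,3) - (1,3) - (1,2) - (1,1) - (2,1) - (3,1)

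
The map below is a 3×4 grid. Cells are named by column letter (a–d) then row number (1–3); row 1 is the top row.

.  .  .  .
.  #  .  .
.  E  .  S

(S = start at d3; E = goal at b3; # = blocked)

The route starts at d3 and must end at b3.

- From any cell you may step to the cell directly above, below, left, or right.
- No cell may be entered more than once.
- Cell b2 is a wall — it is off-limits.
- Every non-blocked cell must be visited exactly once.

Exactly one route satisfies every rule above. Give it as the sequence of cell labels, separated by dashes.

Need to visit all 11 open cells exactly once, starting at d3 and ending at b3.
Cell a3 has only two open neighbours (a2 and b3), so the path must pass straight through it: one of those is the cell it's entered from and the other is where it exits.
Route from d3: left 1 to c3, up 1 to c2, right 1 to d2, up 1 to d1, left 3 to a1, down 2 to a3, right 1 to b3 — 10 moves in all.
Check: all 11 open cells covered.

d3 - c3 - c2 - d2 - d1 - c1 - b1 - a1 - a2 - a3 - b3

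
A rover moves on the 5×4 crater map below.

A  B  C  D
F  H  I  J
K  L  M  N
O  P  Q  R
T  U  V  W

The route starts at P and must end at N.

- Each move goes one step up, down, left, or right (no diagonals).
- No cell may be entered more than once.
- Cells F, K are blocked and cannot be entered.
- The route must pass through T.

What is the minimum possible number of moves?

7

Any route passes through T somewhere between P and N. Summing Manhattan distances along the two legs (P → T → N) gives a lower bound of 2 + 5 = 7 moves.
A route of 7 moves achieves this: P → O → T → U → V → Q → M → N.
Since 7 matches the lower bound, it is optimal.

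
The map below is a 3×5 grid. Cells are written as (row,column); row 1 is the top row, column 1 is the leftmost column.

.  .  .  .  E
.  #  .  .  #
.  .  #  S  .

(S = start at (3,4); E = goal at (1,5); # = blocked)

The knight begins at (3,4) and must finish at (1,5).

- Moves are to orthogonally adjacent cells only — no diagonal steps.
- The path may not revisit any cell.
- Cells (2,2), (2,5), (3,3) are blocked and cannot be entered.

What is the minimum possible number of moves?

3

The Manhattan distance from (3,4) to (1,5) is |3−1| + |4−5| = 3, so at least 3 moves are needed.
A route of 3 moves achieves this: (3,4) → (2,4) → (1,4) → (1,5).
Since 3 matches the lower bound, it is optimal.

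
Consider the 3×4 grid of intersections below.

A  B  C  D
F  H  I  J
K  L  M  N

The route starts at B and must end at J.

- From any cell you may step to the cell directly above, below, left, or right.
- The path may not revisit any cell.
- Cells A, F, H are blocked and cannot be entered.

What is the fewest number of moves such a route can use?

The Manhattan distance from B to J is |1−2| + |2−4| = 3, so at least 3 moves are needed.
A route of 3 moves achieves this: B → C → I → J.
Since 3 matches the lower bound, it is optimal.

3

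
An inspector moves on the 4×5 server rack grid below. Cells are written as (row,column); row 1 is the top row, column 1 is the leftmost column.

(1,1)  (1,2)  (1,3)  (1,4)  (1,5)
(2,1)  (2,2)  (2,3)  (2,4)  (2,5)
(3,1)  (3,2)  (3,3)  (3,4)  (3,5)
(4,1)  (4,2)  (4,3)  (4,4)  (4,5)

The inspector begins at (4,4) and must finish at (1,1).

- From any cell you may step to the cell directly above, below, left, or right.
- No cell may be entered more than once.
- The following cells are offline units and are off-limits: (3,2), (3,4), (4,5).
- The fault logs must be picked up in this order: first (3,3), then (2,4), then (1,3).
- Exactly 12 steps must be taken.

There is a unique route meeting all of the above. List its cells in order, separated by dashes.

The waypoints must appear in the order (3,3), (2,4), (1,3), with no cell reused.
Route from (4,4): left to (4,3), 2× up (reaching (2,3)), 2× right (reaching (2,5)), up to (1,5), 3× left (reaching (1,2)), down to (2,2), left to (2,1), up to (1,1) — 12 moves in all.
Check: order respected ((3,3) at step 2, (2,4) at step 4, (1,3) at step 8); 12 moves as required.

(4,4) - (4,3) - (3,3) - (2,3) - (2,4) - (2,5) - (1,5) - (1,4) - (1,3) - (1,2) - (2,2) - (2,1) - (1,1)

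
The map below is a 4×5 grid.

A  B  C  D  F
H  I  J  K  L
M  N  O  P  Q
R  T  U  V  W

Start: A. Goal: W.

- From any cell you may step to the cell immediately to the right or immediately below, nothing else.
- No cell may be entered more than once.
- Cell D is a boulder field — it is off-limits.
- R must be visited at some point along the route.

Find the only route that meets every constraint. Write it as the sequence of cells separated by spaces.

A H M R T U V W

Moves only go right or down, so the column and row indices never decrease.
Route from A: 3× down (reaching R), 4× right (reaching W) — 7 moves in all.
Check: all required cells visited.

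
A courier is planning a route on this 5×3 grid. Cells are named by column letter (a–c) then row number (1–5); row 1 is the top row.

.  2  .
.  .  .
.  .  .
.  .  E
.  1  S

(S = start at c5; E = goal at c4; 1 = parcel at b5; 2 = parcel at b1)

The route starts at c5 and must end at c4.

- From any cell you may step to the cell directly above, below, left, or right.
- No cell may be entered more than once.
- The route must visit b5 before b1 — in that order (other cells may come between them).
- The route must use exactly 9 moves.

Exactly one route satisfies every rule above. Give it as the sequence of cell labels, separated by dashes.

The waypoints must appear in the order b5, b1, with no cell reused.
Route from c5: left to b5, 4× up (reaching b1), right to c1, 3× down (reaching c4) — 9 moves in all.
Check: order respected (1 at step 1, 2 at step 5); 9 moves as required.

c5 - b5 - b4 - b3 - b2 - b1 - c1 - c2 - c3 - c4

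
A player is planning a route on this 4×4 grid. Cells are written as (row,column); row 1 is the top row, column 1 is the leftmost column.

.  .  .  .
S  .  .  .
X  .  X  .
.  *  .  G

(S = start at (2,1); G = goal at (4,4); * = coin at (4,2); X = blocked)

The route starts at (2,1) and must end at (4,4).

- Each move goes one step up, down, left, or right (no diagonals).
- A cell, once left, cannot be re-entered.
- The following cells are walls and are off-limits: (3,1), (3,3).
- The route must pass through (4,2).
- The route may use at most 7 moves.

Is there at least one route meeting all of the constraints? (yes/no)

yes

One route that works: (2,1) → (2,2) → (3,2) → (4,2) → (4,3) → (4,4).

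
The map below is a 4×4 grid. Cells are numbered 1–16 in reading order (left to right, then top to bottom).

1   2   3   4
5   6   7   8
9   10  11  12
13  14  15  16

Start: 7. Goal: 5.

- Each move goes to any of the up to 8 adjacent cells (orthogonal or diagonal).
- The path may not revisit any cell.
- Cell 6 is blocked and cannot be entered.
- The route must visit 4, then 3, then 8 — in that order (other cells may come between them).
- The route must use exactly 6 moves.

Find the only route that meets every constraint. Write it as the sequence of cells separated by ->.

The waypoints must appear in the order 4, 3, 8, with no cell reused.
Route from 7: up-right 1 to 4, left 1 to 3, down-right 1 to 8, down-left 1 to 11, left 1 to 10, up-left 1 to 5 — 6 moves in all.
Check: order respected (4 at step 1, 3 at step 2, 8 at step 3); 6 moves as required.

7 -> 4 -> 3 -> 8 -> 11 -> 10 -> 5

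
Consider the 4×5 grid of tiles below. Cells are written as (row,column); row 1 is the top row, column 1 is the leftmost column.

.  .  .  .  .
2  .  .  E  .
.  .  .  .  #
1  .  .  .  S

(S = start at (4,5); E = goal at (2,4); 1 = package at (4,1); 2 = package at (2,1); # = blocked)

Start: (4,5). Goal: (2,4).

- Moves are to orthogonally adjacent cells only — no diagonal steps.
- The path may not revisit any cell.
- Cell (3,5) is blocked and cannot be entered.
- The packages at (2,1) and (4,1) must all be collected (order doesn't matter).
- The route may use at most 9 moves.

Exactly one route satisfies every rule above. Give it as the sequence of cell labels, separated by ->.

(4,5) -> (4,4) -> (4,3) -> (4,2) -> (4,1) -> (3,1) -> (2,1) -> (2,2) -> (2,3) -> (2,4)

The budget equals the shortest possible length, so every move has to be on a shortest route through the required cells.
Route from (4,5): left 4 to (4,1), up 2 to (2,1), right 3 to (2,4) — 9 moves in all.
Check: all required cells visited; 9 ≤ 9 moves.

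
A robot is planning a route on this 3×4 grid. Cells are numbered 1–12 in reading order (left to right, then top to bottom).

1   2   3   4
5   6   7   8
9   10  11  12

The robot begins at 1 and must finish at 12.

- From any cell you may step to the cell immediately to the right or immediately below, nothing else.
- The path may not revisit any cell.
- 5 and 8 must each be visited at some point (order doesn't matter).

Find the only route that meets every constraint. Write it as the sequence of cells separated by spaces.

1 5 6 7 8 12

Moves only go right or down, so the column and row indices never decrease.
Route from 1: down to 5, 3× right (reaching 8), down to 12 — 5 moves in all.
Check: all required cells visited.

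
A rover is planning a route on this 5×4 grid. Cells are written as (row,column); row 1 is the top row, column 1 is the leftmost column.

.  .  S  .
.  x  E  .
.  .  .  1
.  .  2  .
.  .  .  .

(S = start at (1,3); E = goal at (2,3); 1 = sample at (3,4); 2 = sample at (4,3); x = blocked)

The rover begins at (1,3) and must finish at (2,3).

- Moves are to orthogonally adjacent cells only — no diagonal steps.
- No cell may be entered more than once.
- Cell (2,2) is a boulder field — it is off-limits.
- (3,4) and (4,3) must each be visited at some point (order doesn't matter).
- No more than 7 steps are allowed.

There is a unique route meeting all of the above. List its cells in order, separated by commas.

(1,3), (1,4), (2,4), (3,4), (4,4), (4,3), (3,3), (2,3)

The budget equals the shortest possible length, so every move has to be on a shortest route through the required cells.
Route from (1,3): right to (1,4), 3× down (reaching (4,4)), left to (4,3), 2× up (reaching (2,3)) — 7 moves in all.
Check: all required cells visited; 7 ≤ 7 moves.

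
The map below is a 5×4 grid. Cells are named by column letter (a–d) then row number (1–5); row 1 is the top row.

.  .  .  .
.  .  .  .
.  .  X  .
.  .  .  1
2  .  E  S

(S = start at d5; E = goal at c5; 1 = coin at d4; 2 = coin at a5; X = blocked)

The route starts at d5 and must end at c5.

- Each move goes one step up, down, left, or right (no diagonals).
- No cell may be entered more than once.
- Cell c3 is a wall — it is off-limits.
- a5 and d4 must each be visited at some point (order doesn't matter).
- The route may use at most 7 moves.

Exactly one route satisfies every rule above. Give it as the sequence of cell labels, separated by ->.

The budget equals the shortest possible length, so every move has to be on a shortest route through the required cells.
Route from d5: up to d4, 3× left (reaching a4), down to a5, 2× right (reaching c5) — 7 moves in all.
Check: all required cells visited; 7 ≤ 7 moves.

d5 -> d4 -> c4 -> b4 -> a4 -> a5 -> b5 -> c5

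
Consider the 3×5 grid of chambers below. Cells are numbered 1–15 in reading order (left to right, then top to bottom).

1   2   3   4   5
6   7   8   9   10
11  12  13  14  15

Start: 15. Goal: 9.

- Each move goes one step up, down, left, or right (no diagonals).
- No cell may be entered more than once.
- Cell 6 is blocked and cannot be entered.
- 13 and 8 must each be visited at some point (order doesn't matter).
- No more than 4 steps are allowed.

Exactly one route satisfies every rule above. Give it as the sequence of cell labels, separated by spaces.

15 14 13 8 9

Any route must reach 13 and 8 and still end at 9 within 4 moves, so the order of the required stops is forced.
Route from 15: left 2 to 13, up 1 to 8, right 1 to 9 — 4 moves in all.
Check: all required cells visited; 4 ≤ 4 moves.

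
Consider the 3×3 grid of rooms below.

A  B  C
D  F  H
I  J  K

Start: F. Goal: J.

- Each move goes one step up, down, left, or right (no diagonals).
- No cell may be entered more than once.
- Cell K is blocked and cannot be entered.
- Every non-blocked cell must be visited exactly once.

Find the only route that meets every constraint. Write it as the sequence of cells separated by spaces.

Need to visit all 8 open cells exactly once, starting at F and ending at J.
Route from F: right 1 to H, up 1 to C, left 2 to A, down 2 to I, right 1 to J — 7 moves in all.
Check: all 8 open cells covered.

F H C B A D I J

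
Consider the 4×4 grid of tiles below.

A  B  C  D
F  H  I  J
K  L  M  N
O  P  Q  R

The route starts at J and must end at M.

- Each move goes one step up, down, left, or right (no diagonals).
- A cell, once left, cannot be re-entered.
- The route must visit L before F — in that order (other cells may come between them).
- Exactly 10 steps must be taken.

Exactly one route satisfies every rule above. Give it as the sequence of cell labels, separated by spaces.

J N R Q P L K F H I M

The waypoints must appear in the order L, F, with no cell reused.
Route from J: 2× down (reaching R), 2× left (reaching P), up to L, left to K, up to F, 2× right (reaching I), down to M — 10 moves in all.
Check: order respected (L at step 5, F at step 7); 10 moves as required.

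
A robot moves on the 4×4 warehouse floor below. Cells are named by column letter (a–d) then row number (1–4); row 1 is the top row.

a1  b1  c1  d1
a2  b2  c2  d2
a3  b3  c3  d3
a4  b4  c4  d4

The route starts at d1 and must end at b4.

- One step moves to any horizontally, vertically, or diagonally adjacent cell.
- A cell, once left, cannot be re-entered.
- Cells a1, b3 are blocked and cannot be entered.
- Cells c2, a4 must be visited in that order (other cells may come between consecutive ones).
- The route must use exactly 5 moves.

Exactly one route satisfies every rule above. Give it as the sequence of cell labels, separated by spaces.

d1 c2 b2 a3 a4 b4

The waypoints must appear in the order c2, a4, with no cell reused.
Route from d1: down-left 1 to c2, left 1 to b2, down-left 1 to a3, down 1 to a4, right 1 to b4 — 5 moves in all.
Check: order respected (c2 at step 1, a4 at step 4); 5 moves as required.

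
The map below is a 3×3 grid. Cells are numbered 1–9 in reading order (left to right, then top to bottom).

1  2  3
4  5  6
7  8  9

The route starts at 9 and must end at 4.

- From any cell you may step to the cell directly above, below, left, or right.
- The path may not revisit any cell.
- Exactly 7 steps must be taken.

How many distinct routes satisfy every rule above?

2

Need simple routes of exactly 7 moves from 9 to 4 (Manhattan distance 3, so 2 moves are spent on a detour and 2 undoing it).
Enumerating: 9 6 3 2 5 8 7 4 | 9 8 5 6 3 2 1 4.
That gives 2 routes.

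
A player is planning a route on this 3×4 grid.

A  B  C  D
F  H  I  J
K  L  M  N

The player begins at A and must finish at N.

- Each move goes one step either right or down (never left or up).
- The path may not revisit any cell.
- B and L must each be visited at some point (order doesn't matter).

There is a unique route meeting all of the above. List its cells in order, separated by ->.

Moves only go right or down, so the column and row indices never decrease.
Route from A: right to B, 2× down (reaching L), 2× right (reaching N) — 5 moves in all.
Check: all required cells visited.

A -> B -> H -> L -> M -> N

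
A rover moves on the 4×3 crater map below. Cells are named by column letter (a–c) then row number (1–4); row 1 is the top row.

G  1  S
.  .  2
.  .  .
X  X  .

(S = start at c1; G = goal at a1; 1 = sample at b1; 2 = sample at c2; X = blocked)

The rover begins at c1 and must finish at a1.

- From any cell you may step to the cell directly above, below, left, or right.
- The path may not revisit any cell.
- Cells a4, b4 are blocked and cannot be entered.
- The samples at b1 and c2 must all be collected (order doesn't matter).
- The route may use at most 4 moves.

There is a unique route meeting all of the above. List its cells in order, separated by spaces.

c1 c2 b2 b1 a1

The budget equals the shortest possible length, so every move has to be on a shortest route through the required cells.
Route from c1: down 1 to c2, left 1 to b2, up 1 to b1, left 1 to a1 — 4 moves in all.
Check: all required cells visited; 4 ≤ 4 moves.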